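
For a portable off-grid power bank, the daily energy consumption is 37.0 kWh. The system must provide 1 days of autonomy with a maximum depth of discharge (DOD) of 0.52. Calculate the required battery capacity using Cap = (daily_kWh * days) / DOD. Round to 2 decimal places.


Total energy needed = daily * days = 37.0 * 1 = 37.0 kWh
Account for depth of discharge:
  Cap = total_energy / DOD = 37.0 / 0.52
  Cap = 71.15 kWh

71.15


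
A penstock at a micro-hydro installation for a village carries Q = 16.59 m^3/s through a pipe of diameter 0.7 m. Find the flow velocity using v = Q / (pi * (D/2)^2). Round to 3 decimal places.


Compute pipe cross-sectional area:
  A = pi * (D/2)^2 = pi * (0.7/2)^2 = 0.3848 m^2
Calculate velocity:
  v = Q / A = 16.59 / 0.3848
  v = 43.108 m/s

43.108


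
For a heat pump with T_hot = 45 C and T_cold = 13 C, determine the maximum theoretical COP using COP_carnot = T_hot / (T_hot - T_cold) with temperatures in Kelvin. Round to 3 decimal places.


Convert to Kelvin:
  T_hot = 45 + 273.15 = 318.15 K
  T_cold = 13 + 273.15 = 286.15 K
Apply Carnot COP formula:
  COP = T_hot_K / (T_hot_K - T_cold_K) = 318.15 / 32.0
  COP = 9.942

9.942


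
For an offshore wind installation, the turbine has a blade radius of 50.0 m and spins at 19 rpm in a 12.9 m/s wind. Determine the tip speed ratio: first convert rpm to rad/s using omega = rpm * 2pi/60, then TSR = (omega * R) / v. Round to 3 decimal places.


Convert rotational speed to rad/s:
  omega = 19 * 2 * pi / 60 = 1.9897 rad/s
Compute tip speed:
  v_tip = omega * R = 1.9897 * 50.0 = 99.484 m/s
Tip speed ratio:
  TSR = v_tip / v_wind = 99.484 / 12.9 = 7.712

7.712


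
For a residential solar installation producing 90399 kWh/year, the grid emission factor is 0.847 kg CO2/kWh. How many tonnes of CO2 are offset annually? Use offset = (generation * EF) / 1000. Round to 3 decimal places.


CO2 offset in kg = generation * emission_factor
CO2 offset = 90399 * 0.847 = 76567.95 kg
Convert to tonnes:
  CO2 offset = 76567.95 / 1000 = 76.568 tonnes

76.568


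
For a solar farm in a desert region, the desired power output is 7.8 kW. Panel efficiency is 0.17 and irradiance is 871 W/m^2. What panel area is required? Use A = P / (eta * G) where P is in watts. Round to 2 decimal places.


Convert target power to watts: P = 7.8 * 1000 = 7800.0 W
Compute denominator: eta * G = 0.17 * 871 = 148.07
Required area A = P / (eta * G) = 7800.0 / 148.07
A = 52.68 m^2

52.68


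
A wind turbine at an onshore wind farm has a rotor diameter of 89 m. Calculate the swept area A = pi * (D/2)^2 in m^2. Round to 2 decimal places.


Compute the rotor radius:
  r = D / 2 = 89 / 2 = 44.5 m
Calculate swept area:
  A = pi * r^2 = pi * 44.5^2
  A = 6221.14 m^2

6221.14


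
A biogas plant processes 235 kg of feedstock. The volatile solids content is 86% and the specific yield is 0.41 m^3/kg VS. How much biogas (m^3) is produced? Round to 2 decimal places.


Compute volatile solids:
  VS = mass * VS_fraction = 235 * 0.86 = 202.1 kg
Calculate biogas volume:
  Biogas = VS * specific_yield = 202.1 * 0.41
  Biogas = 82.86 m^3

82.86


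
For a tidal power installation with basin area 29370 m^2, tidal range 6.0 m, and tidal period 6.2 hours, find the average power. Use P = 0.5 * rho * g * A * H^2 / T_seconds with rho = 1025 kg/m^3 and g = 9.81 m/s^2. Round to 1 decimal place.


Convert period to seconds: T = 6.2 * 3600 = 22320.0 s
H^2 = 6.0^2 = 36.0
P = 0.5 * rho * g * A * H^2 / T
P = 0.5 * 1025 * 9.81 * 29370 * 36.0 / 22320.0
P = 238163.5 W

238163.5


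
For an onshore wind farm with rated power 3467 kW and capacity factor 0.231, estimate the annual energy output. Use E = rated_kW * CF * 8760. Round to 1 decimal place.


Annual energy = rated_kW * capacity_factor * hours_per_year
Given: P_rated = 3467 kW, CF = 0.231, hours = 8760
E = 3467 * 0.231 * 8760
E = 7015682.5 kWh

7015682.5


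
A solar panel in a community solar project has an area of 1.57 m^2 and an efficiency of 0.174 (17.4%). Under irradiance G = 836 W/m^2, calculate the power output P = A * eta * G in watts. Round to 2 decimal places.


Use the solar power formula P = A * eta * G.
Given: A = 1.57 m^2, eta = 0.174, G = 836 W/m^2
P = 1.57 * 0.174 * 836
P = 228.38 W

228.38


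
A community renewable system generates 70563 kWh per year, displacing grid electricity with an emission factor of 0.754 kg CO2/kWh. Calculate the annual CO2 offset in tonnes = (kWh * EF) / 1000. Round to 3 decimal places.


CO2 offset in kg = generation * emission_factor
CO2 offset = 70563 * 0.754 = 53204.5 kg
Convert to tonnes:
  CO2 offset = 53204.5 / 1000 = 53.205 tonnes

53.205


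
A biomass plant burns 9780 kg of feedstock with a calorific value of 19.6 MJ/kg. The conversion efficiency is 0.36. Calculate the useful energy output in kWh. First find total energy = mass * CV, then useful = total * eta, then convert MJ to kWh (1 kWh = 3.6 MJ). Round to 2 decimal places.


Total energy = mass * CV = 9780 * 19.6 = 191688.0 MJ
Useful energy = total * eta = 191688.0 * 0.36 = 69007.68 MJ
Convert to kWh: 69007.68 / 3.6
Useful energy = 19168.80 kWh

19168.80


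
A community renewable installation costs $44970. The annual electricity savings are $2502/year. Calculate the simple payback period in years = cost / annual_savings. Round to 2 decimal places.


Simple payback period = initial cost / annual savings
Payback = 44970 / 2502
Payback = 17.97 years

17.97


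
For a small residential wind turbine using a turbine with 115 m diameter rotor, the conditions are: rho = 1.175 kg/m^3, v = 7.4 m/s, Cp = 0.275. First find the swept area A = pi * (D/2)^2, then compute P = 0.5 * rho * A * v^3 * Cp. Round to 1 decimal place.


Step 1 -- Compute swept area:
  A = pi * (D/2)^2 = pi * (115/2)^2 = 10386.89 m^2
Step 2 -- Apply wind power equation:
  P = 0.5 * rho * A * v^3 * Cp
  v^3 = 7.4^3 = 405.224
  P = 0.5 * 1.175 * 10386.89 * 405.224 * 0.275
  P = 680019.4 W

680019.4


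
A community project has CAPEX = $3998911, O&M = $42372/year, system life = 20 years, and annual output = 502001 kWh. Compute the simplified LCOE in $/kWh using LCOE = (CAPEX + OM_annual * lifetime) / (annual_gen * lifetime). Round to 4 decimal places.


Total cost = CAPEX + OM * lifetime = 3998911 + 42372 * 20 = 3998911 + 847440 = 4846351
Total generation = annual * lifetime = 502001 * 20 = 10040020 kWh
LCOE = 4846351 / 10040020
LCOE = 0.4827 $/kWh

0.4827


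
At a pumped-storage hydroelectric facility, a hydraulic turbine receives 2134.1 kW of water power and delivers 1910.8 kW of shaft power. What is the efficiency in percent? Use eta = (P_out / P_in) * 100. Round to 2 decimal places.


Turbine efficiency = (output power / input power) * 100
eta = (1910.8 / 2134.1) * 100
eta = 89.54%

89.54


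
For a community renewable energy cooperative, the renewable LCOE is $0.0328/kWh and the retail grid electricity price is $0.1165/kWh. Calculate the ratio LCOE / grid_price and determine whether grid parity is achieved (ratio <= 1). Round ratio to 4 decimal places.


Compare LCOE to grid price:
  LCOE = $0.0328/kWh, Grid price = $0.1165/kWh
  Ratio = LCOE / grid_price = 0.0328 / 0.1165 = 0.2815
  Grid parity achieved (ratio <= 1)? yes

0.2815


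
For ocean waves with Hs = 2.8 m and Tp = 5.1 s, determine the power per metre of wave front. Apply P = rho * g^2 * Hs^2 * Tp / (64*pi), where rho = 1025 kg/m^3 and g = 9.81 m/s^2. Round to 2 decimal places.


Apply wave power formula:
  g^2 = 9.81^2 = 96.2361
  Hs^2 = 2.8^2 = 7.84
  Numerator = rho * g^2 * Hs^2 * Tp = 1025 * 96.2361 * 7.84 * 5.1 = 3944101.83
  Denominator = 64 * pi = 201.0619
  P = 3944101.83 / 201.0619 = 19616.35 W/m

19616.35


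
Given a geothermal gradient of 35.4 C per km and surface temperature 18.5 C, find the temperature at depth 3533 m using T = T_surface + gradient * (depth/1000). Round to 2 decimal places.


Convert depth to km: 3533 / 1000 = 3.533 km
Temperature increase = gradient * depth_km = 35.4 * 3.533 = 125.07 C
Temperature at depth = T_surface + delta_T = 18.5 + 125.07
T = 143.57 C

143.57


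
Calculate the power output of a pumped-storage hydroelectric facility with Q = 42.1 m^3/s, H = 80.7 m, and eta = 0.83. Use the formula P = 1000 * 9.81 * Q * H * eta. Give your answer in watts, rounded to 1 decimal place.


Apply the hydropower formula P = rho * g * Q * H * eta
rho * g = 1000 * 9.81 = 9810.0
P = 9810.0 * 42.1 * 80.7 * 0.83
P = 27663220.0 W

27663220.0


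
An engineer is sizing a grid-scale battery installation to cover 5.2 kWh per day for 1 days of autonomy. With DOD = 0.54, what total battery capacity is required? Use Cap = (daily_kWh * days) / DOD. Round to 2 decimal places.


Total energy needed = daily * days = 5.2 * 1 = 5.2 kWh
Account for depth of discharge:
  Cap = total_energy / DOD = 5.2 / 0.54
  Cap = 9.63 kWh

9.63


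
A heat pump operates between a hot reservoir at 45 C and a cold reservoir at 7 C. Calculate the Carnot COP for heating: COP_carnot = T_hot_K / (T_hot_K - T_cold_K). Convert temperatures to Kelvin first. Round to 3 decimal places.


Convert to Kelvin:
  T_hot = 45 + 273.15 = 318.15 K
  T_cold = 7 + 273.15 = 280.15 K
Apply Carnot COP formula:
  COP = T_hot_K / (T_hot_K - T_cold_K) = 318.15 / 38.0
  COP = 8.372

8.372


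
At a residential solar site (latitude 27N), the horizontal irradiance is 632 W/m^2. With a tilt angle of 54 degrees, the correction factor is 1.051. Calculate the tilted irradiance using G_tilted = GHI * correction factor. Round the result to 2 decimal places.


Identify the given values:
  GHI = 632 W/m^2, tilt correction factor = 1.051
Apply the formula G_tilted = GHI * factor:
  G_tilted = 632 * 1.051
  G_tilted = 664.23 W/m^2

664.23


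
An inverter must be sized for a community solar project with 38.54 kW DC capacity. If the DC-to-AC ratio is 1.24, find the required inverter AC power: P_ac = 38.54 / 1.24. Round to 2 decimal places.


The inverter AC capacity is determined by the DC/AC ratio.
Given: P_dc = 38.54 kW, DC/AC ratio = 1.24
P_ac = P_dc / ratio = 38.54 / 1.24
P_ac = 31.08 kW

31.08


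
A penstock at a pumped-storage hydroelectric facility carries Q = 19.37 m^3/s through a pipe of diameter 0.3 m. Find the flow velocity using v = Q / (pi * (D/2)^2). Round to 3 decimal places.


Compute pipe cross-sectional area:
  A = pi * (D/2)^2 = pi * (0.3/2)^2 = 0.0707 m^2
Calculate velocity:
  v = Q / A = 19.37 / 0.0707
  v = 274.029 m/s

274.029


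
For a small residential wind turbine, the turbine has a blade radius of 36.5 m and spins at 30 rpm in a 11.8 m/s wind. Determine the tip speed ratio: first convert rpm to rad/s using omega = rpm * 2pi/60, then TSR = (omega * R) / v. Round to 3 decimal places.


Convert rotational speed to rad/s:
  omega = 30 * 2 * pi / 60 = 3.1416 rad/s
Compute tip speed:
  v_tip = omega * R = 3.1416 * 36.5 = 114.668 m/s
Tip speed ratio:
  TSR = v_tip / v_wind = 114.668 / 11.8 = 9.718

9.718


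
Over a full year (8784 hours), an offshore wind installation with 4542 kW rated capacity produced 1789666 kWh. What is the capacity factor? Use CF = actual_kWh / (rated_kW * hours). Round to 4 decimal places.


Capacity factor = actual output / maximum possible output
Maximum possible = rated * hours = 4542 * 8784 = 39896928 kWh
CF = 1789666 / 39896928
CF = 0.0449

0.0449


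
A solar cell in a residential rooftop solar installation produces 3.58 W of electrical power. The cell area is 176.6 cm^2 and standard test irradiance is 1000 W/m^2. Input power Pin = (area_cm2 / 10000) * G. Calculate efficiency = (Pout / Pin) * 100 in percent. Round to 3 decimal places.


First compute the input power:
  Pin = area_cm2 / 10000 * G = 176.6 / 10000 * 1000 = 17.66 W
Then compute efficiency:
  Efficiency = (Pout / Pin) * 100 = (3.58 / 17.66) * 100
  Efficiency = 20.272%

20.272


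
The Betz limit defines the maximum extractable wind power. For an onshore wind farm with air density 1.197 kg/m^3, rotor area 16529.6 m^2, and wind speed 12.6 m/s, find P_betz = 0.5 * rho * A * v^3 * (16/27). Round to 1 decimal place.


The Betz coefficient Cp_max = 16/27 = 0.5926
v^3 = 12.6^3 = 2000.376
P_betz = 0.5 * rho * A * v^3 * Cp_max
P_betz = 0.5 * 1.197 * 16529.6 * 2000.376 * 0.5926
P_betz = 11727200.6 W

11727200.6


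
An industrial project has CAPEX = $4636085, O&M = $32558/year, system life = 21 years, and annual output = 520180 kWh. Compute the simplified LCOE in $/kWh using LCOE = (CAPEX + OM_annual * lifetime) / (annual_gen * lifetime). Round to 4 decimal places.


Total cost = CAPEX + OM * lifetime = 4636085 + 32558 * 21 = 4636085 + 683718 = 5319803
Total generation = annual * lifetime = 520180 * 21 = 10923780 kWh
LCOE = 5319803 / 10923780
LCOE = 0.4870 $/kWh

0.4870


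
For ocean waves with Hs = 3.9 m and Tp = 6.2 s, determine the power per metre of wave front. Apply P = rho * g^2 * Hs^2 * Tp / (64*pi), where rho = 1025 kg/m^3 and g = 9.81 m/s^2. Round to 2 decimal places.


Apply wave power formula:
  g^2 = 9.81^2 = 96.2361
  Hs^2 = 3.9^2 = 15.21
  Numerator = rho * g^2 * Hs^2 * Tp = 1025 * 96.2361 * 15.21 * 6.2 = 9302138.12
  Denominator = 64 * pi = 201.0619
  P = 9302138.12 / 201.0619 = 46265.04 W/m

46265.04


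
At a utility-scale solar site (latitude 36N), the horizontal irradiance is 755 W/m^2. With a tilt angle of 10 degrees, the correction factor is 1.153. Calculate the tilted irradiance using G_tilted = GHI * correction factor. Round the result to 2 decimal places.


Identify the given values:
  GHI = 755 W/m^2, tilt correction factor = 1.153
Apply the formula G_tilted = GHI * factor:
  G_tilted = 755 * 1.153
  G_tilted = 870.52 W/m^2

870.52


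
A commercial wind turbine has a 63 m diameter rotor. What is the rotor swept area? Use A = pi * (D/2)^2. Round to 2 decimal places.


Compute the rotor radius:
  r = D / 2 = 63 / 2 = 31.5 m
Calculate swept area:
  A = pi * r^2 = pi * 31.5^2
  A = 3117.25 m^2

3117.25


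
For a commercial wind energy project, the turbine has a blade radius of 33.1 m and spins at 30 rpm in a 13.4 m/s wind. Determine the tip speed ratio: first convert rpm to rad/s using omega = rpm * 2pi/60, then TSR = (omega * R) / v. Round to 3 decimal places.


Convert rotational speed to rad/s:
  omega = 30 * 2 * pi / 60 = 3.1416 rad/s
Compute tip speed:
  v_tip = omega * R = 3.1416 * 33.1 = 103.987 m/s
Tip speed ratio:
  TSR = v_tip / v_wind = 103.987 / 13.4 = 7.760

7.760


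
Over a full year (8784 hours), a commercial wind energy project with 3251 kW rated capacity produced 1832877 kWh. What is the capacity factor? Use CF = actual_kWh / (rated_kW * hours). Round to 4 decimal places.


Capacity factor = actual output / maximum possible output
Maximum possible = rated * hours = 3251 * 8784 = 28556784 kWh
CF = 1832877 / 28556784
CF = 0.0642

0.0642


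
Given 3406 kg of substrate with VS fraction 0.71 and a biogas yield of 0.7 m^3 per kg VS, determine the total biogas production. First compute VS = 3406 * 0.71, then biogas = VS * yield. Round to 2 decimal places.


Compute volatile solids:
  VS = mass * VS_fraction = 3406 * 0.71 = 2418.26 kg
Calculate biogas volume:
  Biogas = VS * specific_yield = 2418.26 * 0.7
  Biogas = 1692.78 m^3

1692.78


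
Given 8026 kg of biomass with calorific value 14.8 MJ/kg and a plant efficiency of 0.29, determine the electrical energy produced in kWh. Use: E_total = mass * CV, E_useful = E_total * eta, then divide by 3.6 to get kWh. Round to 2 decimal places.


Total energy = mass * CV = 8026 * 14.8 = 118784.8 MJ
Useful energy = total * eta = 118784.8 * 0.29 = 34447.59 MJ
Convert to kWh: 34447.59 / 3.6
Useful energy = 9568.78 kWh

9568.78


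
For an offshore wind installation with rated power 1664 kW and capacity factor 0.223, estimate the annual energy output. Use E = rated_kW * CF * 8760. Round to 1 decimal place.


Annual energy = rated_kW * capacity_factor * hours_per_year
Given: P_rated = 1664 kW, CF = 0.223, hours = 8760
E = 1664 * 0.223 * 8760
E = 3250590.7 kWh

3250590.7


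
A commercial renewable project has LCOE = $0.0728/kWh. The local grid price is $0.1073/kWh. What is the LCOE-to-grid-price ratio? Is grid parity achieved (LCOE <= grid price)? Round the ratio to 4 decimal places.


Compare LCOE to grid price:
  LCOE = $0.0728/kWh, Grid price = $0.1073/kWh
  Ratio = LCOE / grid_price = 0.0728 / 0.1073 = 0.6785
  Grid parity achieved (ratio <= 1)? yes

0.6785


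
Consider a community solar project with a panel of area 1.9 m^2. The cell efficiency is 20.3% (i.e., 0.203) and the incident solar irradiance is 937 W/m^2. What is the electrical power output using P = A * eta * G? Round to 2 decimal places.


Use the solar power formula P = A * eta * G.
Given: A = 1.9 m^2, eta = 0.203, G = 937 W/m^2
P = 1.9 * 0.203 * 937
P = 361.40 W

361.40


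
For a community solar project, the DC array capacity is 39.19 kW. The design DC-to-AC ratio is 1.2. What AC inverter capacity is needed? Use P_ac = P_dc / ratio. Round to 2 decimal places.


The inverter AC capacity is determined by the DC/AC ratio.
Given: P_dc = 39.19 kW, DC/AC ratio = 1.2
P_ac = P_dc / ratio = 39.19 / 1.2
P_ac = 32.66 kW

32.66


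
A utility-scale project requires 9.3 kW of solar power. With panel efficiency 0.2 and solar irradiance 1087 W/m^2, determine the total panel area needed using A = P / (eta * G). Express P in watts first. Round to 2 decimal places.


Convert target power to watts: P = 9.3 * 1000 = 9300.0 W
Compute denominator: eta * G = 0.2 * 1087 = 217.4
Required area A = P / (eta * G) = 9300.0 / 217.4
A = 42.78 m^2

42.78


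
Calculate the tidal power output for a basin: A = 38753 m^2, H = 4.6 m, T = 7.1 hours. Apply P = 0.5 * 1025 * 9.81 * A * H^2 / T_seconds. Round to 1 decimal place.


Convert period to seconds: T = 7.1 * 3600 = 25560.0 s
H^2 = 4.6^2 = 21.16
P = 0.5 * rho * g * A * H^2 / T
P = 0.5 * 1025 * 9.81 * 38753 * 21.16 / 25560.0
P = 161295.8 W

161295.8


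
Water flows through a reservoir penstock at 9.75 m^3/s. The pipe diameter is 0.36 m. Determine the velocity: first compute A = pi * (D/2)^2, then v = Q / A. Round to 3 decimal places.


Compute pipe cross-sectional area:
  A = pi * (D/2)^2 = pi * (0.36/2)^2 = 0.1018 m^2
Calculate velocity:
  v = Q / A = 9.75 / 0.1018
  v = 95.788 m/s

95.788


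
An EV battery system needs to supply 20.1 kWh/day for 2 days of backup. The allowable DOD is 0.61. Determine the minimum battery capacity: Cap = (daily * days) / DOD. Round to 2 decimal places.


Total energy needed = daily * days = 20.1 * 2 = 40.2 kWh
Account for depth of discharge:
  Cap = total_energy / DOD = 40.2 / 0.61
  Cap = 65.90 kWh

65.90


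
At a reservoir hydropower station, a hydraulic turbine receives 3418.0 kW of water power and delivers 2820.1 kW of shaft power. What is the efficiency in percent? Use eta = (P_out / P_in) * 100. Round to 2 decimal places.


Turbine efficiency = (output power / input power) * 100
eta = (2820.1 / 3418.0) * 100
eta = 82.51%

82.51


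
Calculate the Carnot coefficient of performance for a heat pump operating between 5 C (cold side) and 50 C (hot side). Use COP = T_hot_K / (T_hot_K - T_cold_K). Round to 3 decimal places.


Convert to Kelvin:
  T_hot = 50 + 273.15 = 323.15 K
  T_cold = 5 + 273.15 = 278.15 K
Apply Carnot COP formula:
  COP = T_hot_K / (T_hot_K - T_cold_K) = 323.15 / 45.0
  COP = 7.181

7.181


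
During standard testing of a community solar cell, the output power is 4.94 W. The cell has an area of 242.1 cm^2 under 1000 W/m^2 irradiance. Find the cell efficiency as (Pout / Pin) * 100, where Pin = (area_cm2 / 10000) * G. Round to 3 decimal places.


First compute the input power:
  Pin = area_cm2 / 10000 * G = 242.1 / 10000 * 1000 = 24.21 W
Then compute efficiency:
  Efficiency = (Pout / Pin) * 100 = (4.94 / 24.21) * 100
  Efficiency = 20.405%

20.405


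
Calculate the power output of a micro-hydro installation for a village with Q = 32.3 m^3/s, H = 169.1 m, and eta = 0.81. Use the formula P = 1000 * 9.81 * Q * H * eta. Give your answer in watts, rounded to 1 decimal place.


Apply the hydropower formula P = rho * g * Q * H * eta
rho * g = 1000 * 9.81 = 9810.0
P = 9810.0 * 32.3 * 169.1 * 0.81
P = 43401042.0 W

43401042.0


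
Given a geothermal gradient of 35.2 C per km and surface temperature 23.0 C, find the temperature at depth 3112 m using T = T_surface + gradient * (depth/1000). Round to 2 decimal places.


Convert depth to km: 3112 / 1000 = 3.112 km
Temperature increase = gradient * depth_km = 35.2 * 3.112 = 109.54 C
Temperature at depth = T_surface + delta_T = 23.0 + 109.54
T = 132.54 C

132.54


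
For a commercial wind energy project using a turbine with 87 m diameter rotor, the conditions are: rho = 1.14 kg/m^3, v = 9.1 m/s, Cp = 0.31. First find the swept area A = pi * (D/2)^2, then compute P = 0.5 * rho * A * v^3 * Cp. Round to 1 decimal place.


Step 1 -- Compute swept area:
  A = pi * (D/2)^2 = pi * (87/2)^2 = 5944.68 m^2
Step 2 -- Apply wind power equation:
  P = 0.5 * rho * A * v^3 * Cp
  v^3 = 9.1^3 = 753.571
  P = 0.5 * 1.14 * 5944.68 * 753.571 * 0.31
  P = 791569.6 W

791569.6


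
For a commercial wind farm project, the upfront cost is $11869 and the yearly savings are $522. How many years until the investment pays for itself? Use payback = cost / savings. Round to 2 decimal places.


Simple payback period = initial cost / annual savings
Payback = 11869 / 522
Payback = 22.74 years

22.74


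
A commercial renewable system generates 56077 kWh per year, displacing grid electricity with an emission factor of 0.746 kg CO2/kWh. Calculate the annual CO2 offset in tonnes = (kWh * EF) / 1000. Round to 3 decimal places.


CO2 offset in kg = generation * emission_factor
CO2 offset = 56077 * 0.746 = 41833.44 kg
Convert to tonnes:
  CO2 offset = 41833.44 / 1000 = 41.833 tonnes

41.833


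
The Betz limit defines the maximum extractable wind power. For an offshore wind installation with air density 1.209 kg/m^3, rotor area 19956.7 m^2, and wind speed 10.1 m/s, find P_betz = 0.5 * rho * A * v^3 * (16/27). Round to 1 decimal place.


The Betz coefficient Cp_max = 16/27 = 0.5926
v^3 = 10.1^3 = 1030.301
P_betz = 0.5 * rho * A * v^3 * Cp_max
P_betz = 0.5 * 1.209 * 19956.7 * 1030.301 * 0.5926
P_betz = 7365553.3 W

7365553.3


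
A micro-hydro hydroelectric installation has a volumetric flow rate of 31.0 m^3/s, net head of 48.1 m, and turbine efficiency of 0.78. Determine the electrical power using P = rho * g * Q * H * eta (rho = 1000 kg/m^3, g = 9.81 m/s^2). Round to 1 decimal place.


Apply the hydropower formula P = rho * g * Q * H * eta
rho * g = 1000 * 9.81 = 9810.0
P = 9810.0 * 31.0 * 48.1 * 0.78
P = 11409599.0 W

11409599.0


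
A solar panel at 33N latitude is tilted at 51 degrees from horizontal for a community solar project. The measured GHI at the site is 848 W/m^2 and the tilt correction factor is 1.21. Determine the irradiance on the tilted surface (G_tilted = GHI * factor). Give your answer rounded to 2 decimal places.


Identify the given values:
  GHI = 848 W/m^2, tilt correction factor = 1.21
Apply the formula G_tilted = GHI * factor:
  G_tilted = 848 * 1.21
  G_tilted = 1026.08 W/m^2

1026.08


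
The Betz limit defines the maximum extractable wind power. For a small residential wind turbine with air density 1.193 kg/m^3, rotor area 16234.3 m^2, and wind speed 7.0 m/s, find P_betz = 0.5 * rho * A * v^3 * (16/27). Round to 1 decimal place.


The Betz coefficient Cp_max = 16/27 = 0.5926
v^3 = 7.0^3 = 343.0
P_betz = 0.5 * rho * A * v^3 * Cp_max
P_betz = 0.5 * 1.193 * 16234.3 * 343.0 * 0.5926
P_betz = 1968313.9 W

1968313.9


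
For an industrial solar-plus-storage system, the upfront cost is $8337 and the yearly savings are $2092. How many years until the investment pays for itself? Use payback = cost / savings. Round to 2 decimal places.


Simple payback period = initial cost / annual savings
Payback = 8337 / 2092
Payback = 3.99 years

3.99


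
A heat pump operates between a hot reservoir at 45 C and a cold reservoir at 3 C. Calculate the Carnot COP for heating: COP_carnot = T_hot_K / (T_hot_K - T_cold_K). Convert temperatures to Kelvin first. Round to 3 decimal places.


Convert to Kelvin:
  T_hot = 45 + 273.15 = 318.15 K
  T_cold = 3 + 273.15 = 276.15 K
Apply Carnot COP formula:
  COP = T_hot_K / (T_hot_K - T_cold_K) = 318.15 / 42.0
  COP = 7.575

7.575


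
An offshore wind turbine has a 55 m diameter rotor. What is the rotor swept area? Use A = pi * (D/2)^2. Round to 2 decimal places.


Compute the rotor radius:
  r = D / 2 = 55 / 2 = 27.5 m
Calculate swept area:
  A = pi * r^2 = pi * 27.5^2
  A = 2375.83 m^2

2375.83


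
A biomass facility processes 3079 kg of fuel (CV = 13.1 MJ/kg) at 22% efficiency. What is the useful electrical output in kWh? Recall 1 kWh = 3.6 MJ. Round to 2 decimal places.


Total energy = mass * CV = 3079 * 13.1 = 40334.9 MJ
Useful energy = total * eta = 40334.9 * 0.22 = 8873.68 MJ
Convert to kWh: 8873.68 / 3.6
Useful energy = 2464.91 kWh

2464.91


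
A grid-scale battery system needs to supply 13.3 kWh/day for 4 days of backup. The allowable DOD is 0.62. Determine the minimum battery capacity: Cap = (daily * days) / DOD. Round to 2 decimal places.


Total energy needed = daily * days = 13.3 * 4 = 53.2 kWh
Account for depth of discharge:
  Cap = total_energy / DOD = 53.2 / 0.62
  Cap = 85.81 kWh

85.81


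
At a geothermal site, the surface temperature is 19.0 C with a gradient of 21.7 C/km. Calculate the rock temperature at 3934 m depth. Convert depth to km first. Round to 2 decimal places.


Convert depth to km: 3934 / 1000 = 3.934 km
Temperature increase = gradient * depth_km = 21.7 * 3.934 = 85.37 C
Temperature at depth = T_surface + delta_T = 19.0 + 85.37
T = 104.37 C

104.37


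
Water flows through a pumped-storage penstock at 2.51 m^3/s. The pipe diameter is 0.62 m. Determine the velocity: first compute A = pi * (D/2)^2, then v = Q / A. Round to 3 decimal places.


Compute pipe cross-sectional area:
  A = pi * (D/2)^2 = pi * (0.62/2)^2 = 0.3019 m^2
Calculate velocity:
  v = Q / A = 2.51 / 0.3019
  v = 8.314 m/s

8.314


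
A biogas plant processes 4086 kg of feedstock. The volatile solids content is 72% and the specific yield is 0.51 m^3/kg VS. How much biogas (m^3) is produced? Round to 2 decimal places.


Compute volatile solids:
  VS = mass * VS_fraction = 4086 * 0.72 = 2941.92 kg
Calculate biogas volume:
  Biogas = VS * specific_yield = 2941.92 * 0.51
  Biogas = 1500.38 m^3

1500.38


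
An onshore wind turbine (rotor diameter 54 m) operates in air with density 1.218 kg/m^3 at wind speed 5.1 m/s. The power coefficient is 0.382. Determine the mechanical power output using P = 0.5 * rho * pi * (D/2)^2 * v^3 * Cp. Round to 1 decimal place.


Step 1 -- Compute swept area:
  A = pi * (D/2)^2 = pi * (54/2)^2 = 2290.22 m^2
Step 2 -- Apply wind power equation:
  P = 0.5 * rho * A * v^3 * Cp
  v^3 = 5.1^3 = 132.651
  P = 0.5 * 1.218 * 2290.22 * 132.651 * 0.382
  P = 70675.5 W

70675.5


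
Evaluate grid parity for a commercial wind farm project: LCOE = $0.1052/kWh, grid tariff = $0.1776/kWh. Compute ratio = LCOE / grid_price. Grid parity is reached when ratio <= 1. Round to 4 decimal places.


Compare LCOE to grid price:
  LCOE = $0.1052/kWh, Grid price = $0.1776/kWh
  Ratio = LCOE / grid_price = 0.1052 / 0.1776 = 0.5923
  Grid parity achieved (ratio <= 1)? yes

0.5923


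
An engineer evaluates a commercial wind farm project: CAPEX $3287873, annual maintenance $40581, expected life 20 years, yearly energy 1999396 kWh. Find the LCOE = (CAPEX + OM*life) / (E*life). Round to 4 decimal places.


Total cost = CAPEX + OM * lifetime = 3287873 + 40581 * 20 = 3287873 + 811620 = 4099493
Total generation = annual * lifetime = 1999396 * 20 = 39987920 kWh
LCOE = 4099493 / 39987920
LCOE = 0.1025 $/kWh

0.1025


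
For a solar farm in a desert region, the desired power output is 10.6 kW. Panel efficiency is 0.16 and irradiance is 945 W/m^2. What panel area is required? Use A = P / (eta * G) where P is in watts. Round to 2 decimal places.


Convert target power to watts: P = 10.6 * 1000 = 10600.0 W
Compute denominator: eta * G = 0.16 * 945 = 151.2
Required area A = P / (eta * G) = 10600.0 / 151.2
A = 70.11 m^2

70.11


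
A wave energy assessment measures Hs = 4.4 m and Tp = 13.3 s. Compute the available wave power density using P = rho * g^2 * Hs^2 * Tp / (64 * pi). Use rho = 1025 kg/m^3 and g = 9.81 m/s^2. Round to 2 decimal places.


Apply wave power formula:
  g^2 = 9.81^2 = 96.2361
  Hs^2 = 4.4^2 = 19.36
  Numerator = rho * g^2 * Hs^2 * Tp = 1025 * 96.2361 * 19.36 * 13.3 = 25399131.94
  Denominator = 64 * pi = 201.0619
  P = 25399131.94 / 201.0619 = 126324.92 W/m

126324.92


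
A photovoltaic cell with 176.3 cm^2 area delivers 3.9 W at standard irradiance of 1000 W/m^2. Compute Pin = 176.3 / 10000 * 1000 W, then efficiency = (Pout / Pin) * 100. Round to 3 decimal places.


First compute the input power:
  Pin = area_cm2 / 10000 * G = 176.3 / 10000 * 1000 = 17.63 W
Then compute efficiency:
  Efficiency = (Pout / Pin) * 100 = (3.9 / 17.63) * 100
  Efficiency = 22.121%

22.121


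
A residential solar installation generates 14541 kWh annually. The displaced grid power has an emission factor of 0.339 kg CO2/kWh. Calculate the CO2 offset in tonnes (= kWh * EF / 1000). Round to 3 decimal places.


CO2 offset in kg = generation * emission_factor
CO2 offset = 14541 * 0.339 = 4929.4 kg
Convert to tonnes:
  CO2 offset = 4929.4 / 1000 = 4.929 tonnes

4.929


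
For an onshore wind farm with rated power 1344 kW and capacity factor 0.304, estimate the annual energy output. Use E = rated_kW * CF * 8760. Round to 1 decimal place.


Annual energy = rated_kW * capacity_factor * hours_per_year
Given: P_rated = 1344 kW, CF = 0.304, hours = 8760
E = 1344 * 0.304 * 8760
E = 3579125.8 kWh

3579125.8


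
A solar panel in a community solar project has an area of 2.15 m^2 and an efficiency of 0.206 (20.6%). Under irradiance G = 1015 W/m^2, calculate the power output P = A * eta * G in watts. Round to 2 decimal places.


Use the solar power formula P = A * eta * G.
Given: A = 2.15 m^2, eta = 0.206, G = 1015 W/m^2
P = 2.15 * 0.206 * 1015
P = 449.54 W

449.54


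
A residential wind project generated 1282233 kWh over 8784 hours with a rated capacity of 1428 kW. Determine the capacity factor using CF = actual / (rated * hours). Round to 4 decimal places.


Capacity factor = actual output / maximum possible output
Maximum possible = rated * hours = 1428 * 8784 = 12543552 kWh
CF = 1282233 / 12543552
CF = 0.1022

0.1022


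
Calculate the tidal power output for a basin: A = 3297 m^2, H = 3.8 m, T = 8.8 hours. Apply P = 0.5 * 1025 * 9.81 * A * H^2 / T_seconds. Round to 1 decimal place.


Convert period to seconds: T = 8.8 * 3600 = 31680.0 s
H^2 = 3.8^2 = 14.44
P = 0.5 * rho * g * A * H^2 / T
P = 0.5 * 1025 * 9.81 * 3297 * 14.44 / 31680.0
P = 7555.5 W

7555.5


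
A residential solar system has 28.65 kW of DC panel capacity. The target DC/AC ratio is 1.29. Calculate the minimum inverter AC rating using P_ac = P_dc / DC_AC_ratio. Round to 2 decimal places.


The inverter AC capacity is determined by the DC/AC ratio.
Given: P_dc = 28.65 kW, DC/AC ratio = 1.29
P_ac = P_dc / ratio = 28.65 / 1.29
P_ac = 22.21 kW

22.21


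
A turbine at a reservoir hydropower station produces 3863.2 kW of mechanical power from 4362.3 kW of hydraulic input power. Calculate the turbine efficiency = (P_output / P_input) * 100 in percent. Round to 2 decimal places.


Turbine efficiency = (output power / input power) * 100
eta = (3863.2 / 4362.3) * 100
eta = 88.56%

88.56


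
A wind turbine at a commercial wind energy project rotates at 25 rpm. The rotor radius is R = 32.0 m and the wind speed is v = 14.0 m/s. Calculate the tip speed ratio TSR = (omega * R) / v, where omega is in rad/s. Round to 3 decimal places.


Convert rotational speed to rad/s:
  omega = 25 * 2 * pi / 60 = 2.618 rad/s
Compute tip speed:
  v_tip = omega * R = 2.618 * 32.0 = 83.776 m/s
Tip speed ratio:
  TSR = v_tip / v_wind = 83.776 / 14.0 = 5.984

5.984


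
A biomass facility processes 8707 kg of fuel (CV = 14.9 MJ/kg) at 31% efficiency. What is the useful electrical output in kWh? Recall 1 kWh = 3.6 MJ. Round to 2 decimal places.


Total energy = mass * CV = 8707 * 14.9 = 129734.3 MJ
Useful energy = total * eta = 129734.3 * 0.31 = 40217.63 MJ
Convert to kWh: 40217.63 / 3.6
Useful energy = 11171.56 kWh

11171.56


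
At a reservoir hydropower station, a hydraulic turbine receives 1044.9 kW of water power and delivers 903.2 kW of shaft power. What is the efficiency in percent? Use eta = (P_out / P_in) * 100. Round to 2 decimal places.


Turbine efficiency = (output power / input power) * 100
eta = (903.2 / 1044.9) * 100
eta = 86.44%

86.44


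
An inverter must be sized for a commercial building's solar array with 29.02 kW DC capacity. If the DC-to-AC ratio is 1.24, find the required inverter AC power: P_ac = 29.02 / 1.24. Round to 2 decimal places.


The inverter AC capacity is determined by the DC/AC ratio.
Given: P_dc = 29.02 kW, DC/AC ratio = 1.24
P_ac = P_dc / ratio = 29.02 / 1.24
P_ac = 23.40 kW

23.40


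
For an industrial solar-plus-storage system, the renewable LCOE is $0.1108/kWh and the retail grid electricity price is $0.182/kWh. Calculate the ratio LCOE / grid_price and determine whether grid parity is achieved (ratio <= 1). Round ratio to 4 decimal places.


Compare LCOE to grid price:
  LCOE = $0.1108/kWh, Grid price = $0.182/kWh
  Ratio = LCOE / grid_price = 0.1108 / 0.182 = 0.6088
  Grid parity achieved (ratio <= 1)? yes

0.6088


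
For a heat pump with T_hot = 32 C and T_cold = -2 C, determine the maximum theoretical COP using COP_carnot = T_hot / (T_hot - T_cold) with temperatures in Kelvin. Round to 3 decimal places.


Convert to Kelvin:
  T_hot = 32 + 273.15 = 305.15 K
  T_cold = -2 + 273.15 = 271.15 K
Apply Carnot COP formula:
  COP = T_hot_K / (T_hot_K - T_cold_K) = 305.15 / 34.0
  COP = 8.975

8.975


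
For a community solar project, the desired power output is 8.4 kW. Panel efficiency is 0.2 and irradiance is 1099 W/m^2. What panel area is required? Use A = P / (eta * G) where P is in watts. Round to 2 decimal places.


Convert target power to watts: P = 8.4 * 1000 = 8400.0 W
Compute denominator: eta * G = 0.2 * 1099 = 219.8
Required area A = P / (eta * G) = 8400.0 / 219.8
A = 38.22 m^2

38.22


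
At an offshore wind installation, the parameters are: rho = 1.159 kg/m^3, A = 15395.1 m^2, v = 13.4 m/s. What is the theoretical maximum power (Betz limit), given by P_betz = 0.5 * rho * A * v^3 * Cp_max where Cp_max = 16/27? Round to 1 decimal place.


The Betz coefficient Cp_max = 16/27 = 0.5926
v^3 = 13.4^3 = 2406.104
P_betz = 0.5 * rho * A * v^3 * Cp_max
P_betz = 0.5 * 1.159 * 15395.1 * 2406.104 * 0.5926
P_betz = 12720569.9 W

12720569.9


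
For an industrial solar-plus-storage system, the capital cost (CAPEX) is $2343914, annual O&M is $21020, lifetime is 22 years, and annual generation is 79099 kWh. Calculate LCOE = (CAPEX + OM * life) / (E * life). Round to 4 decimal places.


Total cost = CAPEX + OM * lifetime = 2343914 + 21020 * 22 = 2343914 + 462440 = 2806354
Total generation = annual * lifetime = 79099 * 22 = 1740178 kWh
LCOE = 2806354 / 1740178
LCOE = 1.6127 $/kWh

1.6127


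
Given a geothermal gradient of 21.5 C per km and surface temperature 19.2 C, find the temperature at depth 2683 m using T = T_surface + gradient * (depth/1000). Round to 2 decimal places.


Convert depth to km: 2683 / 1000 = 2.683 km
Temperature increase = gradient * depth_km = 21.5 * 2.683 = 57.68 C
Temperature at depth = T_surface + delta_T = 19.2 + 57.68
T = 76.88 C

76.88


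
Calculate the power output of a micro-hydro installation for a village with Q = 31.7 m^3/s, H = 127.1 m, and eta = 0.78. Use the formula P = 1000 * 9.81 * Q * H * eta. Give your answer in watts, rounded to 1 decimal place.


Apply the hydropower formula P = rho * g * Q * H * eta
rho * g = 1000 * 9.81 = 9810.0
P = 9810.0 * 31.7 * 127.1 * 0.78
P = 30829637.8 W

30829637.8


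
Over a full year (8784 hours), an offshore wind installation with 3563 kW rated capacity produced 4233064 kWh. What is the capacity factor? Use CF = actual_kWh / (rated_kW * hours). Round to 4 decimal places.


Capacity factor = actual output / maximum possible output
Maximum possible = rated * hours = 3563 * 8784 = 31297392 kWh
CF = 4233064 / 31297392
CF = 0.1353

0.1353


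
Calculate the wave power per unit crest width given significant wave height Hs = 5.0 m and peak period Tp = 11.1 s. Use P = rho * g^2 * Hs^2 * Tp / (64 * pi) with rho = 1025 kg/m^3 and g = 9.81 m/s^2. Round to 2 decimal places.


Apply wave power formula:
  g^2 = 9.81^2 = 96.2361
  Hs^2 = 5.0^2 = 25.0
  Numerator = rho * g^2 * Hs^2 * Tp = 1025 * 96.2361 * 25.0 * 11.1 = 27373155.69
  Denominator = 64 * pi = 201.0619
  P = 27373155.69 / 201.0619 = 136142.91 W/m

136142.91


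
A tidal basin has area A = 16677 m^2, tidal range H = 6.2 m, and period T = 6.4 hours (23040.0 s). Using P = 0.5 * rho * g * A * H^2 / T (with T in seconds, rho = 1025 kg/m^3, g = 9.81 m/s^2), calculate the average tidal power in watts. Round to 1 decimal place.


Convert period to seconds: T = 6.4 * 3600 = 23040.0 s
H^2 = 6.2^2 = 38.44
P = 0.5 * rho * g * A * H^2 / T
P = 0.5 * 1025 * 9.81 * 16677 * 38.44 / 23040.0
P = 139888.4 W

139888.4


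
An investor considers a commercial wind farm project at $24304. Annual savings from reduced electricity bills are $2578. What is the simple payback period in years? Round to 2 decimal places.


Simple payback period = initial cost / annual savings
Payback = 24304 / 2578
Payback = 9.43 years

9.43


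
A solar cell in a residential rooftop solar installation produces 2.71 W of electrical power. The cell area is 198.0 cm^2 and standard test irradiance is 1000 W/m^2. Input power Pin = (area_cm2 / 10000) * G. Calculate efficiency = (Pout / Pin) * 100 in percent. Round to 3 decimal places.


First compute the input power:
  Pin = area_cm2 / 10000 * G = 198.0 / 10000 * 1000 = 19.8 W
Then compute efficiency:
  Efficiency = (Pout / Pin) * 100 = (2.71 / 19.8) * 100
  Efficiency = 13.687%

13.687


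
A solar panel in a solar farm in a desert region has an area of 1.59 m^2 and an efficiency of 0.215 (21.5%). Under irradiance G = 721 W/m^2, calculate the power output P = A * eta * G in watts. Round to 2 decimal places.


Use the solar power formula P = A * eta * G.
Given: A = 1.59 m^2, eta = 0.215, G = 721 W/m^2
P = 1.59 * 0.215 * 721
P = 246.47 W

246.47


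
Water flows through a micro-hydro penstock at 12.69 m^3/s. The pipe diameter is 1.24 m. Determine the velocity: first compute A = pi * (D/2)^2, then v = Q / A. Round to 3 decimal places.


Compute pipe cross-sectional area:
  A = pi * (D/2)^2 = pi * (1.24/2)^2 = 1.2076 m^2
Calculate velocity:
  v = Q / A = 12.69 / 1.2076
  v = 10.508 m/s

10.508


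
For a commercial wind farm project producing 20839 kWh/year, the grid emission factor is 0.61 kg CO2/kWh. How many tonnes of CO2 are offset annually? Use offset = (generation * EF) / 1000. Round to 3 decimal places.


CO2 offset in kg = generation * emission_factor
CO2 offset = 20839 * 0.61 = 12711.79 kg
Convert to tonnes:
  CO2 offset = 12711.79 / 1000 = 12.712 tonnes

12.712


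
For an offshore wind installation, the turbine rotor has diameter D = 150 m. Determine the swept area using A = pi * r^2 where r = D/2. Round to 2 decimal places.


Compute the rotor radius:
  r = D / 2 = 150 / 2 = 75.0 m
Calculate swept area:
  A = pi * r^2 = pi * 75.0^2
  A = 17671.46 m^2

17671.46


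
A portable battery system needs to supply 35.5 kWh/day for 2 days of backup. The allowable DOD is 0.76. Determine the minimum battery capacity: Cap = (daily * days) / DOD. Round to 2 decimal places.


Total energy needed = daily * days = 35.5 * 2 = 71.0 kWh
Account for depth of discharge:
  Cap = total_energy / DOD = 71.0 / 0.76
  Cap = 93.42 kWh

93.42
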